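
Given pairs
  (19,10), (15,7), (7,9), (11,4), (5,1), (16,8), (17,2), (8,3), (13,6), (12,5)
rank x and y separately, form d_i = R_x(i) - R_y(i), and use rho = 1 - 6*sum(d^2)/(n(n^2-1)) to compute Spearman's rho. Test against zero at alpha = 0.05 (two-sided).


Step 1: Rank x and y separately (midranks; no ties here).
rank(x): 19->10, 15->7, 7->2, 11->4, 5->1, 16->8, 17->9, 8->3, 13->6, 12->5
rank(y): 10->10, 7->7, 9->9, 4->4, 1->1, 8->8, 2->2, 3->3, 6->6, 5->5
Step 2: d_i = R_x(i) - R_y(i); compute d_i^2.
  (10-10)^2=0, (7-7)^2=0, (2-9)^2=49, (4-4)^2=0, (1-1)^2=0, (8-8)^2=0, (9-2)^2=49, (3-3)^2=0, (6-6)^2=0, (5-5)^2=0
sum(d^2) = 98.
Step 3: rho = 1 - 6*98 / (10*(10^2 - 1)) = 1 - 588/990 = 0.406061.
Step 4: Under H0, t = rho * sqrt((n-2)/(1-rho^2)) = 1.2568 ~ t(8).
Step 5: Two-sided p-value from the t-distribution with 8 df = 0.244282.
Step 6: alpha = 0.05. fail to reject H0.

rho = 0.4061, p = 0.244282, fail to reject H0 at alpha = 0.05.


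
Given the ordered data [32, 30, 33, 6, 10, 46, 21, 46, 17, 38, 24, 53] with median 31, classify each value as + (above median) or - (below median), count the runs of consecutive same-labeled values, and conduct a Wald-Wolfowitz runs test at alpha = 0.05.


Step 1: Compute median = 31; label A = above, B = below.
Labels in order: ABABBABABABA  (n_A = 6, n_B = 6)
Step 2: Count runs R = 11.
Step 3: Under H0 (random ordering), E[R] = 2*n_A*n_B/(n_A+n_B) + 1 = 2*6*6/12 + 1 = 7.0000.
        Var[R] = 2*n_A*n_B*(2*n_A*n_B - n_A - n_B) / ((n_A+n_B)^2 * (n_A+n_B-1)) = 4320/1584 = 2.7273.
        SD[R] = 1.6514.
Step 4: Continuity-corrected z = (R - 0.5 - E[R]) / SD[R] = (11 - 0.5 - 7.0000) / 1.6514 = 2.1194.
Step 5: Two-sided p-value via normal approximation = 2*(1 - Phi(|z|)) = 0.034060.
Step 6: alpha = 0.05. reject H0.

R = 11, z = 2.1194, p = 0.034060, reject H0.


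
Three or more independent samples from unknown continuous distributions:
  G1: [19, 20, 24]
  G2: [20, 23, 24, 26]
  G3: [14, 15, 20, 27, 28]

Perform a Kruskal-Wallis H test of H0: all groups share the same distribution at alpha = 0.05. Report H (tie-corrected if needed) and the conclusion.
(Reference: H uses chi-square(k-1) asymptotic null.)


Step 1: Combine all N = 12 observations and assign midranks.
sorted (value, group, rank): (14,G3,1), (15,G3,2), (19,G1,3), (20,G1,5), (20,G2,5), (20,G3,5), (23,G2,7), (24,G1,8.5), (24,G2,8.5), (26,G2,10), (27,G3,11), (28,G3,12)
Step 2: Sum ranks within each group.
R_1 = 16.5 (n_1 = 3)
R_2 = 30.5 (n_2 = 4)
R_3 = 31 (n_3 = 5)
Step 3: H = 12/(N(N+1)) * sum(R_i^2/n_i) - 3(N+1)
     = 12/(12*13) * (16.5^2/3 + 30.5^2/4 + 31^2/5) - 3*13
     = 0.076923 * 515.513 - 39
     = 0.654808.
Step 4: Ties present; correction factor C = 1 - 30/(12^3 - 12) = 0.982517. Corrected H = 0.654808 / 0.982517 = 0.666459.
Step 5: Under H0, H ~ chi^2(2); p-value = 0.716606.
Step 6: alpha = 0.05. fail to reject H0.

H = 0.6665, df = 2, p = 0.716606, fail to reject H0.


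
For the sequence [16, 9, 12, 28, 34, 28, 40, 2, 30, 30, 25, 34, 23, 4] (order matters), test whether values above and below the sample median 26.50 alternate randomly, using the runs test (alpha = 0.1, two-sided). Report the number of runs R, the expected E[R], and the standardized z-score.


Step 1: Compute median = 26.50; label A = above, B = below.
Labels in order: BBBAAAABAABABB  (n_A = 7, n_B = 7)
Step 2: Count runs R = 7.
Step 3: Under H0 (random ordering), E[R] = 2*n_A*n_B/(n_A+n_B) + 1 = 2*7*7/14 + 1 = 8.0000.
        Var[R] = 2*n_A*n_B*(2*n_A*n_B - n_A - n_B) / ((n_A+n_B)^2 * (n_A+n_B-1)) = 8232/2548 = 3.2308.
        SD[R] = 1.7974.
Step 4: Continuity-corrected z = (R + 0.5 - E[R]) / SD[R] = (7 + 0.5 - 8.0000) / 1.7974 = -0.2782.
Step 5: Two-sided p-value via normal approximation = 2*(1 - Phi(|z|)) = 0.780879.
Step 6: alpha = 0.1. fail to reject H0.

R = 7, z = -0.2782, p = 0.780879, fail to reject H0.


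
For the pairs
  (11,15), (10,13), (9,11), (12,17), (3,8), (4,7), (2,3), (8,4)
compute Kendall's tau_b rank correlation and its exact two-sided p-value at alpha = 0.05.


Step 1: Enumerate the 28 unordered pairs (i,j) with i<j and classify each by sign(x_j-x_i) * sign(y_j-y_i).
  (1,2):dx=-1,dy=-2->C; (1,3):dx=-2,dy=-4->C; (1,4):dx=+1,dy=+2->C; (1,5):dx=-8,dy=-7->C
  (1,6):dx=-7,dy=-8->C; (1,7):dx=-9,dy=-12->C; (1,8):dx=-3,dy=-11->C; (2,3):dx=-1,dy=-2->C
  (2,4):dx=+2,dy=+4->C; (2,5):dx=-7,dy=-5->C; (2,6):dx=-6,dy=-6->C; (2,7):dx=-8,dy=-10->C
  (2,8):dx=-2,dy=-9->C; (3,4):dx=+3,dy=+6->C; (3,5):dx=-6,dy=-3->C; (3,6):dx=-5,dy=-4->C
  (3,7):dx=-7,dy=-8->C; (3,8):dx=-1,dy=-7->C; (4,5):dx=-9,dy=-9->C; (4,6):dx=-8,dy=-10->C
  (4,7):dx=-10,dy=-14->C; (4,8):dx=-4,dy=-13->C; (5,6):dx=+1,dy=-1->D; (5,7):dx=-1,dy=-5->C
  (5,8):dx=+5,dy=-4->D; (6,7):dx=-2,dy=-4->C; (6,8):dx=+4,dy=-3->D; (7,8):dx=+6,dy=+1->C
Step 2: C = 25, D = 3, total pairs = 28.
Step 3: tau = (C - D)/(n(n-1)/2) = (25 - 3)/28 = 0.785714.
Step 4: Exact two-sided p-value (enumerate n! = 40320 permutations of y under H0): p = 0.005506.
Step 5: alpha = 0.05. reject H0.

tau_b = 0.7857 (C=25, D=3), p = 0.005506, reject H0.


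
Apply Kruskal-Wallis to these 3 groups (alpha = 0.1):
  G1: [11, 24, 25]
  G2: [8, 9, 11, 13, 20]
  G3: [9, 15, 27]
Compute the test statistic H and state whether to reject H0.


Step 1: Combine all N = 11 observations and assign midranks.
sorted (value, group, rank): (8,G2,1), (9,G2,2.5), (9,G3,2.5), (11,G1,4.5), (11,G2,4.5), (13,G2,6), (15,G3,7), (20,G2,8), (24,G1,9), (25,G1,10), (27,G3,11)
Step 2: Sum ranks within each group.
R_1 = 23.5 (n_1 = 3)
R_2 = 22 (n_2 = 5)
R_3 = 20.5 (n_3 = 3)
Step 3: H = 12/(N(N+1)) * sum(R_i^2/n_i) - 3(N+1)
     = 12/(11*12) * (23.5^2/3 + 22^2/5 + 20.5^2/3) - 3*12
     = 0.090909 * 420.967 - 36
     = 2.269697.
Step 4: Ties present; correction factor C = 1 - 12/(11^3 - 11) = 0.990909. Corrected H = 2.269697 / 0.990909 = 2.290520.
Step 5: Under H0, H ~ chi^2(2); p-value = 0.318141.
Step 6: alpha = 0.1. fail to reject H0.

H = 2.2905, df = 2, p = 0.318141, fail to reject H0.


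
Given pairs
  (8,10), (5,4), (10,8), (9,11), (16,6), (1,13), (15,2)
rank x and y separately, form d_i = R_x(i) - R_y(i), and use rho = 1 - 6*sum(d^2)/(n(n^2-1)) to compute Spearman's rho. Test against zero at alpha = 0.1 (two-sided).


Step 1: Rank x and y separately (midranks; no ties here).
rank(x): 8->3, 5->2, 10->5, 9->4, 16->7, 1->1, 15->6
rank(y): 10->5, 4->2, 8->4, 11->6, 6->3, 13->7, 2->1
Step 2: d_i = R_x(i) - R_y(i); compute d_i^2.
  (3-5)^2=4, (2-2)^2=0, (5-4)^2=1, (4-6)^2=4, (7-3)^2=16, (1-7)^2=36, (6-1)^2=25
sum(d^2) = 86.
Step 3: rho = 1 - 6*86 / (7*(7^2 - 1)) = 1 - 516/336 = -0.535714.
Step 4: Under H0, t = rho * sqrt((n-2)/(1-rho^2)) = -1.4186 ~ t(5).
Step 5: Two-sided p-value from the t-distribution with 5 df = 0.215217.
Step 6: alpha = 0.1. fail to reject H0.

rho = -0.5357, p = 0.215217, fail to reject H0 at alpha = 0.1.


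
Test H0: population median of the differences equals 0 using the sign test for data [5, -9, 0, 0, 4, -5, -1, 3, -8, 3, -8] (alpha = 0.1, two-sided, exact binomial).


Step 1: Discard zero differences. Original n = 11; n_eff = number of nonzero differences = 9.
Nonzero differences (with sign): +5, -9, +4, -5, -1, +3, -8, +3, -8
Step 2: Count signs: positive = 4, negative = 5.
Step 3: Under H0: P(positive) = 0.5, so the number of positives S ~ Bin(9, 0.5).
Step 4: Two-sided exact p-value = sum of Bin(9,0.5) probabilities at or below the observed probability = 1.000000.
Step 5: alpha = 0.1. fail to reject H0.

n_eff = 9, pos = 4, neg = 5, p = 1.000000, fail to reject H0.


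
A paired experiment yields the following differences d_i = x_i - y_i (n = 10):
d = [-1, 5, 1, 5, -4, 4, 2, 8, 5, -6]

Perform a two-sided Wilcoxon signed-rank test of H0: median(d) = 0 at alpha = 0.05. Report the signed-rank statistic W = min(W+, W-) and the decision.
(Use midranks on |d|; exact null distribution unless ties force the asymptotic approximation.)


Step 1: Drop any zero differences (none here) and take |d_i|.
|d| = [1, 5, 1, 5, 4, 4, 2, 8, 5, 6]
Step 2: Midrank |d_i| (ties get averaged ranks).
ranks: |1|->1.5, |5|->7, |1|->1.5, |5|->7, |4|->4.5, |4|->4.5, |2|->3, |8|->10, |5|->7, |6|->9
Step 3: Attach original signs; sum ranks with positive sign and with negative sign.
W+ = 7 + 1.5 + 7 + 4.5 + 3 + 10 + 7 = 40
W- = 1.5 + 4.5 + 9 = 15
(Check: W+ + W- = 55 should equal n(n+1)/2 = 55.)
Step 4: Test statistic W = min(W+, W-) = 15.
Step 5: Ties in |d|, so use the tie-corrected normal approximation.
        E[W] = n(n+1)/4 = 10*11/4 = 27.5.
        Tie groups: |d|=1 (t=2), |d|=4 (t=2), |d|=5 (t=3); sum(t^3 - t) = 36.
        Var[W] = n(n+1)(2n+1)/24 - sum(t^3-t)/48 = 2310/24 - 36/48 = 95.5.
        z = (W - E[W]) / sqrt(Var[W]) = (15 - 27.5) / 9.7724 = -1.2791.
        Two-sided p = 2*Phi(z) = 0.200858.
Step 6: alpha = 0.05. fail to reject H0.

W+ = 40, W- = 15, W = min = 15, p = 0.200858, fail to reject H0.


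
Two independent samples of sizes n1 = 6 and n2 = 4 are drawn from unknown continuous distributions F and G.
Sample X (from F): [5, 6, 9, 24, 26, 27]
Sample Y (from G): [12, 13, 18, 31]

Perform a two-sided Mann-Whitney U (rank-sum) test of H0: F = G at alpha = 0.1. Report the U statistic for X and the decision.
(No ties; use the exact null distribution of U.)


Step 1: Combine and sort all 10 observations; assign midranks.
sorted (value, group): (5,X), (6,X), (9,X), (12,Y), (13,Y), (18,Y), (24,X), (26,X), (27,X), (31,Y)
ranks: 5->1, 6->2, 9->3, 12->4, 13->5, 18->6, 24->7, 26->8, 27->9, 31->10
Step 2: Rank sum for X: R1 = 1 + 2 + 3 + 7 + 8 + 9 = 30.
Step 3: U_X = R1 - n1(n1+1)/2 = 30 - 6*7/2 = 30 - 21 = 9.
       U_Y = n1*n2 - U_X = 24 - 9 = 15.
Step 4: No ties, so the exact null distribution of U (based on enumerating the C(10,6) = 210 equally likely rank assignments) gives the two-sided p-value.
Step 5: p-value = 0.609524; compare to alpha = 0.1. fail to reject H0.

U_X = 9, p = 0.609524, fail to reject H0 at alpha = 0.1.


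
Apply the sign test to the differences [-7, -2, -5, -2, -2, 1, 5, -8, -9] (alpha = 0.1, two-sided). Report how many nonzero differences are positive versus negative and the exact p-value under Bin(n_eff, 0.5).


Step 1: Discard zero differences. Original n = 9; n_eff = number of nonzero differences = 9.
Nonzero differences (with sign): -7, -2, -5, -2, -2, +1, +5, -8, -9
Step 2: Count signs: positive = 2, negative = 7.
Step 3: Under H0: P(positive) = 0.5, so the number of positives S ~ Bin(9, 0.5).
Step 4: Two-sided exact p-value = sum of Bin(9,0.5) probabilities at or below the observed probability = 0.179688.
Step 5: alpha = 0.1. fail to reject H0.

n_eff = 9, pos = 2, neg = 7, p = 0.179688, fail to reject H0.


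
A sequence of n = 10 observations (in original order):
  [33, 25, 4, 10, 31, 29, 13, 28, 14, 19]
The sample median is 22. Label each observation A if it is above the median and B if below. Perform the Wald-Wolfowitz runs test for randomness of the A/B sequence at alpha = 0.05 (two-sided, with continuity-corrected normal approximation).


Step 1: Compute median = 22; label A = above, B = below.
Labels in order: AABBAABABB  (n_A = 5, n_B = 5)
Step 2: Count runs R = 6.
Step 3: Under H0 (random ordering), E[R] = 2*n_A*n_B/(n_A+n_B) + 1 = 2*5*5/10 + 1 = 6.0000.
        Var[R] = 2*n_A*n_B*(2*n_A*n_B - n_A - n_B) / ((n_A+n_B)^2 * (n_A+n_B-1)) = 2000/900 = 2.2222.
        SD[R] = 1.4907.
Step 4: R = E[R], so z = 0 with no continuity correction.
Step 5: Two-sided p-value via normal approximation = 2*(1 - Phi(|z|)) = 1.000000.
Step 6: alpha = 0.05. fail to reject H0.

R = 6, z = 0.0000, p = 1.000000, fail to reject H0.


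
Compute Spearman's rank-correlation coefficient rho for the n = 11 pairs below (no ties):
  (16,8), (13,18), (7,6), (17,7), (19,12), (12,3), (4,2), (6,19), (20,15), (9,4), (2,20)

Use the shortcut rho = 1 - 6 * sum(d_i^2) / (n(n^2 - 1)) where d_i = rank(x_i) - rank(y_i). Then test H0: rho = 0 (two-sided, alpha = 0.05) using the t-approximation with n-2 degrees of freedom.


Step 1: Rank x and y separately (midranks; no ties here).
rank(x): 16->8, 13->7, 7->4, 17->9, 19->10, 12->6, 4->2, 6->3, 20->11, 9->5, 2->1
rank(y): 8->6, 18->9, 6->4, 7->5, 12->7, 3->2, 2->1, 19->10, 15->8, 4->3, 20->11
Step 2: d_i = R_x(i) - R_y(i); compute d_i^2.
  (8-6)^2=4, (7-9)^2=4, (4-4)^2=0, (9-5)^2=16, (10-7)^2=9, (6-2)^2=16, (2-1)^2=1, (3-10)^2=49, (11-8)^2=9, (5-3)^2=4, (1-11)^2=100
sum(d^2) = 212.
Step 3: rho = 1 - 6*212 / (11*(11^2 - 1)) = 1 - 1272/1320 = 0.036364.
Step 4: Under H0, t = rho * sqrt((n-2)/(1-rho^2)) = 0.1092 ~ t(9).
Step 5: Two-sided p-value from the t-distribution with 9 df = 0.915468.
Step 6: alpha = 0.05. fail to reject H0.

rho = 0.0364, p = 0.915468, fail to reject H0 at alpha = 0.05.


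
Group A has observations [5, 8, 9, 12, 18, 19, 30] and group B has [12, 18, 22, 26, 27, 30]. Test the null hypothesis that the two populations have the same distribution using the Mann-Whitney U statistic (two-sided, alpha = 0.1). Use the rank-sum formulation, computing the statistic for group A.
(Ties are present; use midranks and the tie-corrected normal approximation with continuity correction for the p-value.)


Step 1: Combine and sort all 13 observations; assign midranks.
sorted (value, group): (5,X), (8,X), (9,X), (12,X), (12,Y), (18,X), (18,Y), (19,X), (22,Y), (26,Y), (27,Y), (30,X), (30,Y)
ranks: 5->1, 8->2, 9->3, 12->4.5, 12->4.5, 18->6.5, 18->6.5, 19->8, 22->9, 26->10, 27->11, 30->12.5, 30->12.5
Step 2: Rank sum for X: R1 = 1 + 2 + 3 + 4.5 + 6.5 + 8 + 12.5 = 37.5.
Step 3: U_X = R1 - n1(n1+1)/2 = 37.5 - 7*8/2 = 37.5 - 28 = 9.5.
       U_Y = n1*n2 - U_X = 42 - 9.5 = 32.5.
Step 4: Ties are present, so use the tie-corrected normal approximation (with continuity correction) for the p-value.
Step 5: p-value = 0.114578; compare to alpha = 0.1. fail to reject H0.

U_X = 9.5, p = 0.114578, fail to reject H0 at alpha = 0.1.


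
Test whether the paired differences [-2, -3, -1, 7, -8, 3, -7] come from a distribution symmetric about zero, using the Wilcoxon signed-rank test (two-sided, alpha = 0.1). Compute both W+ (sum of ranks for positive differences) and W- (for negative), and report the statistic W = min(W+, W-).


Step 1: Drop any zero differences (none here) and take |d_i|.
|d| = [2, 3, 1, 7, 8, 3, 7]
Step 2: Midrank |d_i| (ties get averaged ranks).
ranks: |2|->2, |3|->3.5, |1|->1, |7|->5.5, |8|->7, |3|->3.5, |7|->5.5
Step 3: Attach original signs; sum ranks with positive sign and with negative sign.
W+ = 5.5 + 3.5 = 9
W- = 2 + 3.5 + 1 + 7 + 5.5 = 19
(Check: W+ + W- = 28 should equal n(n+1)/2 = 28.)
Step 4: Test statistic W = min(W+, W-) = 9.
Step 5: Ties in |d|, so use the tie-corrected normal approximation.
        E[W] = n(n+1)/4 = 7*8/4 = 14.
        Tie groups: |d|=3 (t=2), |d|=7 (t=2); sum(t^3 - t) = 12.
        Var[W] = n(n+1)(2n+1)/24 - sum(t^3-t)/48 = 840/24 - 12/48 = 34.75.
        z = (W - E[W]) / sqrt(Var[W]) = (9 - 14) / 5.8949 = -0.8482.
        Two-sided p = 2*Phi(z) = 0.396333.
Step 6: alpha = 0.1. fail to reject H0.

W+ = 9, W- = 19, W = min = 9, p = 0.396333, fail to reject H0.


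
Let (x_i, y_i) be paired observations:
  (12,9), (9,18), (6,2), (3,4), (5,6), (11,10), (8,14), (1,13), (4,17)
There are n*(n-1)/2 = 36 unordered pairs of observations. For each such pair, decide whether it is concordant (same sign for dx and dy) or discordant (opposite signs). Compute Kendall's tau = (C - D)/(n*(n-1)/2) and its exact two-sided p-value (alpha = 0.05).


Step 1: Enumerate the 36 unordered pairs (i,j) with i<j and classify each by sign(x_j-x_i) * sign(y_j-y_i).
  (1,2):dx=-3,dy=+9->D; (1,3):dx=-6,dy=-7->C; (1,4):dx=-9,dy=-5->C; (1,5):dx=-7,dy=-3->C
  (1,6):dx=-1,dy=+1->D; (1,7):dx=-4,dy=+5->D; (1,8):dx=-11,dy=+4->D; (1,9):dx=-8,dy=+8->D
  (2,3):dx=-3,dy=-16->C; (2,4):dx=-6,dy=-14->C; (2,5):dx=-4,dy=-12->C; (2,6):dx=+2,dy=-8->D
  (2,7):dx=-1,dy=-4->C; (2,8):dx=-8,dy=-5->C; (2,9):dx=-5,dy=-1->C; (3,4):dx=-3,dy=+2->D
  (3,5):dx=-1,dy=+4->D; (3,6):dx=+5,dy=+8->C; (3,7):dx=+2,dy=+12->C; (3,8):dx=-5,dy=+11->D
  (3,9):dx=-2,dy=+15->D; (4,5):dx=+2,dy=+2->C; (4,6):dx=+8,dy=+6->C; (4,7):dx=+5,dy=+10->C
  (4,8):dx=-2,dy=+9->D; (4,9):dx=+1,dy=+13->C; (5,6):dx=+6,dy=+4->C; (5,7):dx=+3,dy=+8->C
  (5,8):dx=-4,dy=+7->D; (5,9):dx=-1,dy=+11->D; (6,7):dx=-3,dy=+4->D; (6,8):dx=-10,dy=+3->D
  (6,9):dx=-7,dy=+7->D; (7,8):dx=-7,dy=-1->C; (7,9):dx=-4,dy=+3->D; (8,9):dx=+3,dy=+4->C
Step 2: C = 19, D = 17, total pairs = 36.
Step 3: tau = (C - D)/(n(n-1)/2) = (19 - 17)/36 = 0.055556.
Step 4: Exact two-sided p-value (enumerate n! = 362880 permutations of y under H0): p = 0.919455.
Step 5: alpha = 0.05. fail to reject H0.

tau_b = 0.0556 (C=19, D=17), p = 0.919455, fail to reject H0.


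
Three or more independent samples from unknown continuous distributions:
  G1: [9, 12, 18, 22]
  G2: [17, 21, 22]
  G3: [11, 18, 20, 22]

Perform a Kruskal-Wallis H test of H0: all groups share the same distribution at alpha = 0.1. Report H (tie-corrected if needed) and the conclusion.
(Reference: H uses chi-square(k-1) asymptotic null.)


Step 1: Combine all N = 11 observations and assign midranks.
sorted (value, group, rank): (9,G1,1), (11,G3,2), (12,G1,3), (17,G2,4), (18,G1,5.5), (18,G3,5.5), (20,G3,7), (21,G2,8), (22,G1,10), (22,G2,10), (22,G3,10)
Step 2: Sum ranks within each group.
R_1 = 19.5 (n_1 = 4)
R_2 = 22 (n_2 = 3)
R_3 = 24.5 (n_3 = 4)
Step 3: H = 12/(N(N+1)) * sum(R_i^2/n_i) - 3(N+1)
     = 12/(11*12) * (19.5^2/4 + 22^2/3 + 24.5^2/4) - 3*12
     = 0.090909 * 406.458 - 36
     = 0.950758.
Step 4: Ties present; correction factor C = 1 - 30/(11^3 - 11) = 0.977273. Corrected H = 0.950758 / 0.977273 = 0.972868.
Step 5: Under H0, H ~ chi^2(2); p-value = 0.614815.
Step 6: alpha = 0.1. fail to reject H0.

H = 0.9729, df = 2, p = 0.614815, fail to reject H0.


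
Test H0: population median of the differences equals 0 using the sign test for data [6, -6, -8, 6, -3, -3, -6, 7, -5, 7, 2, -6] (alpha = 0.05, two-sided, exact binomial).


Step 1: Discard zero differences. Original n = 12; n_eff = number of nonzero differences = 12.
Nonzero differences (with sign): +6, -6, -8, +6, -3, -3, -6, +7, -5, +7, +2, -6
Step 2: Count signs: positive = 5, negative = 7.
Step 3: Under H0: P(positive) = 0.5, so the number of positives S ~ Bin(12, 0.5).
Step 4: Two-sided exact p-value = sum of Bin(12,0.5) probabilities at or below the observed probability = 0.774414.
Step 5: alpha = 0.05. fail to reject H0.

n_eff = 12, pos = 5, neg = 7, p = 0.774414, fail to reject H0.


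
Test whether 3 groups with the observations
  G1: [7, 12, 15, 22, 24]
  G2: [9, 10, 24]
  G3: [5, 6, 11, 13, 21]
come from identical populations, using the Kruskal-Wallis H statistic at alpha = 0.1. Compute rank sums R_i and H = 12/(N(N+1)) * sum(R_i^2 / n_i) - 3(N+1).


Step 1: Combine all N = 13 observations and assign midranks.
sorted (value, group, rank): (5,G3,1), (6,G3,2), (7,G1,3), (9,G2,4), (10,G2,5), (11,G3,6), (12,G1,7), (13,G3,8), (15,G1,9), (21,G3,10), (22,G1,11), (24,G1,12.5), (24,G2,12.5)
Step 2: Sum ranks within each group.
R_1 = 42.5 (n_1 = 5)
R_2 = 21.5 (n_2 = 3)
R_3 = 27 (n_3 = 5)
Step 3: H = 12/(N(N+1)) * sum(R_i^2/n_i) - 3(N+1)
     = 12/(13*14) * (42.5^2/5 + 21.5^2/3 + 27^2/5) - 3*14
     = 0.065934 * 661.133 - 42
     = 1.591209.
Step 4: Ties present; correction factor C = 1 - 6/(13^3 - 13) = 0.997253. Corrected H = 1.591209 / 0.997253 = 1.595592.
Step 5: Under H0, H ~ chi^2(2); p-value = 0.450320.
Step 6: alpha = 0.1. fail to reject H0.

H = 1.5956, df = 2, p = 0.450320, fail to reject H0.


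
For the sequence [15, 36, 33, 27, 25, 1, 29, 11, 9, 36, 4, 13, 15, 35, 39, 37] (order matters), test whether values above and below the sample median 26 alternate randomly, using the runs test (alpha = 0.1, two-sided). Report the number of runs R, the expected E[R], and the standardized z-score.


Step 1: Compute median = 26; label A = above, B = below.
Labels in order: BAAABBABBABBBAAA  (n_A = 8, n_B = 8)
Step 2: Count runs R = 8.
Step 3: Under H0 (random ordering), E[R] = 2*n_A*n_B/(n_A+n_B) + 1 = 2*8*8/16 + 1 = 9.0000.
        Var[R] = 2*n_A*n_B*(2*n_A*n_B - n_A - n_B) / ((n_A+n_B)^2 * (n_A+n_B-1)) = 14336/3840 = 3.7333.
        SD[R] = 1.9322.
Step 4: Continuity-corrected z = (R + 0.5 - E[R]) / SD[R] = (8 + 0.5 - 9.0000) / 1.9322 = -0.2588.
Step 5: Two-sided p-value via normal approximation = 2*(1 - Phi(|z|)) = 0.795809.
Step 6: alpha = 0.1. fail to reject H0.

R = 8, z = -0.2588, p = 0.795809, fail to reject H0.


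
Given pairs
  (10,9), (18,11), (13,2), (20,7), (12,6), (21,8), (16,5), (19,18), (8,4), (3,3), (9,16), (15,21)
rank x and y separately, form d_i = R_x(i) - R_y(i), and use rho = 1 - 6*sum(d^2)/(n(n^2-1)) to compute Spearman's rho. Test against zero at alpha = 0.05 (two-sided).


Step 1: Rank x and y separately (midranks; no ties here).
rank(x): 10->4, 18->9, 13->6, 20->11, 12->5, 21->12, 16->8, 19->10, 8->2, 3->1, 9->3, 15->7
rank(y): 9->8, 11->9, 2->1, 7->6, 6->5, 8->7, 5->4, 18->11, 4->3, 3->2, 16->10, 21->12
Step 2: d_i = R_x(i) - R_y(i); compute d_i^2.
  (4-8)^2=16, (9-9)^2=0, (6-1)^2=25, (11-6)^2=25, (5-5)^2=0, (12-7)^2=25, (8-4)^2=16, (10-11)^2=1, (2-3)^2=1, (1-2)^2=1, (3-10)^2=49, (7-12)^2=25
sum(d^2) = 184.
Step 3: rho = 1 - 6*184 / (12*(12^2 - 1)) = 1 - 1104/1716 = 0.356643.
Step 4: Under H0, t = rho * sqrt((n-2)/(1-rho^2)) = 1.2072 ~ t(10).
Step 5: Two-sided p-value from the t-distribution with 10 df = 0.255138.
Step 6: alpha = 0.05. fail to reject H0.

rho = 0.3566, p = 0.255138, fail to reject H0 at alpha = 0.05.


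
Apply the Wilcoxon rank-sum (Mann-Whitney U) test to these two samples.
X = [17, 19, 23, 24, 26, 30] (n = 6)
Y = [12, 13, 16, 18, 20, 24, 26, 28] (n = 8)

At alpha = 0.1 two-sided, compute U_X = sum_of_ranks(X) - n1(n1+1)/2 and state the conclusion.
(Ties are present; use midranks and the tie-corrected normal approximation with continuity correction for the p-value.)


Step 1: Combine and sort all 14 observations; assign midranks.
sorted (value, group): (12,Y), (13,Y), (16,Y), (17,X), (18,Y), (19,X), (20,Y), (23,X), (24,X), (24,Y), (26,X), (26,Y), (28,Y), (30,X)
ranks: 12->1, 13->2, 16->3, 17->4, 18->5, 19->6, 20->7, 23->8, 24->9.5, 24->9.5, 26->11.5, 26->11.5, 28->13, 30->14
Step 2: Rank sum for X: R1 = 4 + 6 + 8 + 9.5 + 11.5 + 14 = 53.
Step 3: U_X = R1 - n1(n1+1)/2 = 53 - 6*7/2 = 53 - 21 = 32.
       U_Y = n1*n2 - U_X = 48 - 32 = 16.
Step 4: Ties are present, so use the tie-corrected normal approximation (with continuity correction) for the p-value.
Step 5: p-value = 0.331857; compare to alpha = 0.1. fail to reject H0.

U_X = 32, p = 0.331857, fail to reject H0 at alpha = 0.1.


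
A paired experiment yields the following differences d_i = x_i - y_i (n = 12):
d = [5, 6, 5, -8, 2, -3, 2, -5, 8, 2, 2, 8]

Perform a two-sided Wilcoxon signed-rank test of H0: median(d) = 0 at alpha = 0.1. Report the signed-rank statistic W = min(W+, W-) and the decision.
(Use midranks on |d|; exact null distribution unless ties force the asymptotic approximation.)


Step 1: Drop any zero differences (none here) and take |d_i|.
|d| = [5, 6, 5, 8, 2, 3, 2, 5, 8, 2, 2, 8]
Step 2: Midrank |d_i| (ties get averaged ranks).
ranks: |5|->7, |6|->9, |5|->7, |8|->11, |2|->2.5, |3|->5, |2|->2.5, |5|->7, |8|->11, |2|->2.5, |2|->2.5, |8|->11
Step 3: Attach original signs; sum ranks with positive sign and with negative sign.
W+ = 7 + 9 + 7 + 2.5 + 2.5 + 11 + 2.5 + 2.5 + 11 = 55
W- = 11 + 5 + 7 = 23
(Check: W+ + W- = 78 should equal n(n+1)/2 = 78.)
Step 4: Test statistic W = min(W+, W-) = 23.
Step 5: Ties in |d|, so use the tie-corrected normal approximation.
        E[W] = n(n+1)/4 = 12*13/4 = 39.
        Tie groups: |d|=2 (t=4), |d|=5 (t=3), |d|=8 (t=3); sum(t^3 - t) = 108.
        Var[W] = n(n+1)(2n+1)/24 - sum(t^3-t)/48 = 3900/24 - 108/48 = 160.25.
        z = (W - E[W]) / sqrt(Var[W]) = (23 - 39) / 12.6590 = -1.2639.
        Two-sided p = 2*Phi(z) = 0.206257.
Step 6: alpha = 0.1. fail to reject H0.

W+ = 55, W- = 23, W = min = 23, p = 0.206257, fail to reject H0.


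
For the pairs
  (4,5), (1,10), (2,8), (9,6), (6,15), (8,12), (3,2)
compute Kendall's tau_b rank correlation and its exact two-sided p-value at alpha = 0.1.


Step 1: Enumerate the 21 unordered pairs (i,j) with i<j and classify each by sign(x_j-x_i) * sign(y_j-y_i).
  (1,2):dx=-3,dy=+5->D; (1,3):dx=-2,dy=+3->D; (1,4):dx=+5,dy=+1->C; (1,5):dx=+2,dy=+10->C
  (1,6):dx=+4,dy=+7->C; (1,7):dx=-1,dy=-3->C; (2,3):dx=+1,dy=-2->D; (2,4):dx=+8,dy=-4->D
  (2,5):dx=+5,dy=+5->C; (2,6):dx=+7,dy=+2->C; (2,7):dx=+2,dy=-8->D; (3,4):dx=+7,dy=-2->D
  (3,5):dx=+4,dy=+7->C; (3,6):dx=+6,dy=+4->C; (3,7):dx=+1,dy=-6->D; (4,5):dx=-3,dy=+9->D
  (4,6):dx=-1,dy=+6->D; (4,7):dx=-6,dy=-4->C; (5,6):dx=+2,dy=-3->D; (5,7):dx=-3,dy=-13->C
  (6,7):dx=-5,dy=-10->C
Step 2: C = 11, D = 10, total pairs = 21.
Step 3: tau = (C - D)/(n(n-1)/2) = (11 - 10)/21 = 0.047619.
Step 4: Exact two-sided p-value (enumerate n! = 5040 permutations of y under H0): p = 1.000000.
Step 5: alpha = 0.1. fail to reject H0.

tau_b = 0.0476 (C=11, D=10), p = 1.000000, fail to reject H0.


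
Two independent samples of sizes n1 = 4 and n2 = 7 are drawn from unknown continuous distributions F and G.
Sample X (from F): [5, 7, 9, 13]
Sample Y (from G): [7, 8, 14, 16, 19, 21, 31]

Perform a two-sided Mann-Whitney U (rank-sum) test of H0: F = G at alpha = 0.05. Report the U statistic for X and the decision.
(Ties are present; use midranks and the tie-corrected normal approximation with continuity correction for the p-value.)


Step 1: Combine and sort all 11 observations; assign midranks.
sorted (value, group): (5,X), (7,X), (7,Y), (8,Y), (9,X), (13,X), (14,Y), (16,Y), (19,Y), (21,Y), (31,Y)
ranks: 5->1, 7->2.5, 7->2.5, 8->4, 9->5, 13->6, 14->7, 16->8, 19->9, 21->10, 31->11
Step 2: Rank sum for X: R1 = 1 + 2.5 + 5 + 6 = 14.5.
Step 3: U_X = R1 - n1(n1+1)/2 = 14.5 - 4*5/2 = 14.5 - 10 = 4.5.
       U_Y = n1*n2 - U_X = 28 - 4.5 = 23.5.
Step 4: Ties are present, so use the tie-corrected normal approximation (with continuity correction) for the p-value.
Step 5: p-value = 0.088247; compare to alpha = 0.05. fail to reject H0.

U_X = 4.5, p = 0.088247, fail to reject H0 at alpha = 0.05.


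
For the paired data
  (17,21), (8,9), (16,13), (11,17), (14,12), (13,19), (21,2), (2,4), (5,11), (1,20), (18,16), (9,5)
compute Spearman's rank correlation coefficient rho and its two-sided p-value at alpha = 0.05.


Step 1: Rank x and y separately (midranks; no ties here).
rank(x): 17->10, 8->4, 16->9, 11->6, 14->8, 13->7, 21->12, 2->2, 5->3, 1->1, 18->11, 9->5
rank(y): 21->12, 9->4, 13->7, 17->9, 12->6, 19->10, 2->1, 4->2, 11->5, 20->11, 16->8, 5->3
Step 2: d_i = R_x(i) - R_y(i); compute d_i^2.
  (10-12)^2=4, (4-4)^2=0, (9-7)^2=4, (6-9)^2=9, (8-6)^2=4, (7-10)^2=9, (12-1)^2=121, (2-2)^2=0, (3-5)^2=4, (1-11)^2=100, (11-8)^2=9, (5-3)^2=4
sum(d^2) = 268.
Step 3: rho = 1 - 6*268 / (12*(12^2 - 1)) = 1 - 1608/1716 = 0.062937.
Step 4: Under H0, t = rho * sqrt((n-2)/(1-rho^2)) = 0.1994 ~ t(10).
Step 5: Two-sided p-value from the t-distribution with 10 df = 0.845931.
Step 6: alpha = 0.05. fail to reject H0.

rho = 0.0629, p = 0.845931, fail to reject H0 at alpha = 0.05.


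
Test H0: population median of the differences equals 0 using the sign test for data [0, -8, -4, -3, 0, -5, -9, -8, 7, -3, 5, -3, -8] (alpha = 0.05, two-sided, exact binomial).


Step 1: Discard zero differences. Original n = 13; n_eff = number of nonzero differences = 11.
Nonzero differences (with sign): -8, -4, -3, -5, -9, -8, +7, -3, +5, -3, -8
Step 2: Count signs: positive = 2, negative = 9.
Step 3: Under H0: P(positive) = 0.5, so the number of positives S ~ Bin(11, 0.5).
Step 4: Two-sided exact p-value = sum of Bin(11,0.5) probabilities at or below the observed probability = 0.065430.
Step 5: alpha = 0.05. fail to reject H0.

n_eff = 11, pos = 2, neg = 9, p = 0.065430, fail to reject H0.


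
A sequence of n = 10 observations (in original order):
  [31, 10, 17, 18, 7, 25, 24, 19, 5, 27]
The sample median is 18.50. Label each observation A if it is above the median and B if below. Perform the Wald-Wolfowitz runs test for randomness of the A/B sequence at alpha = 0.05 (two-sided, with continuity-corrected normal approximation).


Step 1: Compute median = 18.50; label A = above, B = below.
Labels in order: ABBBBAAABA  (n_A = 5, n_B = 5)
Step 2: Count runs R = 5.
Step 3: Under H0 (random ordering), E[R] = 2*n_A*n_B/(n_A+n_B) + 1 = 2*5*5/10 + 1 = 6.0000.
        Var[R] = 2*n_A*n_B*(2*n_A*n_B - n_A - n_B) / ((n_A+n_B)^2 * (n_A+n_B-1)) = 2000/900 = 2.2222.
        SD[R] = 1.4907.
Step 4: Continuity-corrected z = (R + 0.5 - E[R]) / SD[R] = (5 + 0.5 - 6.0000) / 1.4907 = -0.3354.
Step 5: Two-sided p-value via normal approximation = 2*(1 - Phi(|z|)) = 0.737316.
Step 6: alpha = 0.05. fail to reject H0.

R = 5, z = -0.3354, p = 0.737316, fail to reject H0.


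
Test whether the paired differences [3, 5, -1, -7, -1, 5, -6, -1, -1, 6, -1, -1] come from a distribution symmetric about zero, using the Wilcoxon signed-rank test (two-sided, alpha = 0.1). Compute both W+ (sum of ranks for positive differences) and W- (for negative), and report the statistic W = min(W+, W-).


Step 1: Drop any zero differences (none here) and take |d_i|.
|d| = [3, 5, 1, 7, 1, 5, 6, 1, 1, 6, 1, 1]
Step 2: Midrank |d_i| (ties get averaged ranks).
ranks: |3|->7, |5|->8.5, |1|->3.5, |7|->12, |1|->3.5, |5|->8.5, |6|->10.5, |1|->3.5, |1|->3.5, |6|->10.5, |1|->3.5, |1|->3.5
Step 3: Attach original signs; sum ranks with positive sign and with negative sign.
W+ = 7 + 8.5 + 8.5 + 10.5 = 34.5
W- = 3.5 + 12 + 3.5 + 10.5 + 3.5 + 3.5 + 3.5 + 3.5 = 43.5
(Check: W+ + W- = 78 should equal n(n+1)/2 = 78.)
Step 4: Test statistic W = min(W+, W-) = 34.5.
Step 5: Ties in |d|, so use the tie-corrected normal approximation.
        E[W] = n(n+1)/4 = 12*13/4 = 39.
        Tie groups: |d|=1 (t=6), |d|=5 (t=2), |d|=6 (t=2); sum(t^3 - t) = 222.
        Var[W] = n(n+1)(2n+1)/24 - sum(t^3-t)/48 = 3900/24 - 222/48 = 157.875.
        z = (W - E[W]) / sqrt(Var[W]) = (34.5 - 39) / 12.5648 = -0.3581.
        Two-sided p = 2*Phi(z) = 0.720237.
Step 6: alpha = 0.1. fail to reject H0.

W+ = 34.5, W- = 43.5, W = min = 34.5, p = 0.720237, fail to reject H0.


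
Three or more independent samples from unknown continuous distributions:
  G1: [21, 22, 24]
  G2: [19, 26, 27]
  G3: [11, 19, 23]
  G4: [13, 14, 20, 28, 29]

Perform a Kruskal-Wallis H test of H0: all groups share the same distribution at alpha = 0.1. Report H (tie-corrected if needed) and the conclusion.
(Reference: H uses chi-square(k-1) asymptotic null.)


Step 1: Combine all N = 14 observations and assign midranks.
sorted (value, group, rank): (11,G3,1), (13,G4,2), (14,G4,3), (19,G2,4.5), (19,G3,4.5), (20,G4,6), (21,G1,7), (22,G1,8), (23,G3,9), (24,G1,10), (26,G2,11), (27,G2,12), (28,G4,13), (29,G4,14)
Step 2: Sum ranks within each group.
R_1 = 25 (n_1 = 3)
R_2 = 27.5 (n_2 = 3)
R_3 = 14.5 (n_3 = 3)
R_4 = 38 (n_4 = 5)
Step 3: H = 12/(N(N+1)) * sum(R_i^2/n_i) - 3(N+1)
     = 12/(14*15) * (25^2/3 + 27.5^2/3 + 14.5^2/3 + 38^2/5) - 3*15
     = 0.057143 * 819.3 - 45
     = 1.817143.
Step 4: Ties present; correction factor C = 1 - 6/(14^3 - 14) = 0.997802. Corrected H = 1.817143 / 0.997802 = 1.821145.
Step 5: Under H0, H ~ chi^2(3); p-value = 0.610344.
Step 6: alpha = 0.1. fail to reject H0.

H = 1.8211, df = 3, p = 0.610344, fail to reject H0.


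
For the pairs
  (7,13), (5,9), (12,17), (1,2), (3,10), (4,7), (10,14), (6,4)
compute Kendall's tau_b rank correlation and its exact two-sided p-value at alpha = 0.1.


Step 1: Enumerate the 28 unordered pairs (i,j) with i<j and classify each by sign(x_j-x_i) * sign(y_j-y_i).
  (1,2):dx=-2,dy=-4->C; (1,3):dx=+5,dy=+4->C; (1,4):dx=-6,dy=-11->C; (1,5):dx=-4,dy=-3->C
  (1,6):dx=-3,dy=-6->C; (1,7):dx=+3,dy=+1->C; (1,8):dx=-1,dy=-9->C; (2,3):dx=+7,dy=+8->C
  (2,4):dx=-4,dy=-7->C; (2,5):dx=-2,dy=+1->D; (2,6):dx=-1,dy=-2->C; (2,7):dx=+5,dy=+5->C
  (2,8):dx=+1,dy=-5->D; (3,4):dx=-11,dy=-15->C; (3,5):dx=-9,dy=-7->C; (3,6):dx=-8,dy=-10->C
  (3,7):dx=-2,dy=-3->C; (3,8):dx=-6,dy=-13->C; (4,5):dx=+2,dy=+8->C; (4,6):dx=+3,dy=+5->C
  (4,7):dx=+9,dy=+12->C; (4,8):dx=+5,dy=+2->C; (5,6):dx=+1,dy=-3->D; (5,7):dx=+7,dy=+4->C
  (5,8):dx=+3,dy=-6->D; (6,7):dx=+6,dy=+7->C; (6,8):dx=+2,dy=-3->D; (7,8):dx=-4,dy=-10->C
Step 2: C = 23, D = 5, total pairs = 28.
Step 3: tau = (C - D)/(n(n-1)/2) = (23 - 5)/28 = 0.642857.
Step 4: Exact two-sided p-value (enumerate n! = 40320 permutations of y under H0): p = 0.031151.
Step 5: alpha = 0.1. reject H0.

tau_b = 0.6429 (C=23, D=5), p = 0.031151, reject H0.


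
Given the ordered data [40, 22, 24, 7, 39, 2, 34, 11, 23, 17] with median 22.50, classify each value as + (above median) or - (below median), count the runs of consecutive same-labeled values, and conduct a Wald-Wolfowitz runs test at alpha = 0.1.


Step 1: Compute median = 22.50; label A = above, B = below.
Labels in order: ABABABABAB  (n_A = 5, n_B = 5)
Step 2: Count runs R = 10.
Step 3: Under H0 (random ordering), E[R] = 2*n_A*n_B/(n_A+n_B) + 1 = 2*5*5/10 + 1 = 6.0000.
        Var[R] = 2*n_A*n_B*(2*n_A*n_B - n_A - n_B) / ((n_A+n_B)^2 * (n_A+n_B-1)) = 2000/900 = 2.2222.
        SD[R] = 1.4907.
Step 4: Continuity-corrected z = (R - 0.5 - E[R]) / SD[R] = (10 - 0.5 - 6.0000) / 1.4907 = 2.3479.
Step 5: Two-sided p-value via normal approximation = 2*(1 - Phi(|z|)) = 0.018881.
Step 6: alpha = 0.1. reject H0.

R = 10, z = 2.3479, p = 0.018881, reject H0.


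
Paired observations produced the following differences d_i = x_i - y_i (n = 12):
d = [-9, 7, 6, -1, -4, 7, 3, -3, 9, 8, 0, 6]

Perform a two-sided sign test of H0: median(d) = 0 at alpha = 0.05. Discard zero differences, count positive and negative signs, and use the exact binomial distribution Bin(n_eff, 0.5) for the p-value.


Step 1: Discard zero differences. Original n = 12; n_eff = number of nonzero differences = 11.
Nonzero differences (with sign): -9, +7, +6, -1, -4, +7, +3, -3, +9, +8, +6
Step 2: Count signs: positive = 7, negative = 4.
Step 3: Under H0: P(positive) = 0.5, so the number of positives S ~ Bin(11, 0.5).
Step 4: Two-sided exact p-value = sum of Bin(11,0.5) probabilities at or below the observed probability = 0.548828.
Step 5: alpha = 0.05. fail to reject H0.

n_eff = 11, pos = 7, neg = 4, p = 0.548828, fail to reject H0.


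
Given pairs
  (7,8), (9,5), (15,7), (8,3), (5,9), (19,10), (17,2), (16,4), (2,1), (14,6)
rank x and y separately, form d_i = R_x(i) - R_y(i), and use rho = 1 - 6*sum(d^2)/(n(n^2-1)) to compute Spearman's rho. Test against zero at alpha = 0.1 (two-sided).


Step 1: Rank x and y separately (midranks; no ties here).
rank(x): 7->3, 9->5, 15->7, 8->4, 5->2, 19->10, 17->9, 16->8, 2->1, 14->6
rank(y): 8->8, 5->5, 7->7, 3->3, 9->9, 10->10, 2->2, 4->4, 1->1, 6->6
Step 2: d_i = R_x(i) - R_y(i); compute d_i^2.
  (3-8)^2=25, (5-5)^2=0, (7-7)^2=0, (4-3)^2=1, (2-9)^2=49, (10-10)^2=0, (9-2)^2=49, (8-4)^2=16, (1-1)^2=0, (6-6)^2=0
sum(d^2) = 140.
Step 3: rho = 1 - 6*140 / (10*(10^2 - 1)) = 1 - 840/990 = 0.151515.
Step 4: Under H0, t = rho * sqrt((n-2)/(1-rho^2)) = 0.4336 ~ t(8).
Step 5: Two-sided p-value from the t-distribution with 8 df = 0.676065.
Step 6: alpha = 0.1. fail to reject H0.

rho = 0.1515, p = 0.676065, fail to reject H0 at alpha = 0.1.


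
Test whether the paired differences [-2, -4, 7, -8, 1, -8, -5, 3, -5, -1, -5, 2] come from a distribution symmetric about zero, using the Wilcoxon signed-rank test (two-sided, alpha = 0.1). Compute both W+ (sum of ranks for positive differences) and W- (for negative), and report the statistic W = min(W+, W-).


Step 1: Drop any zero differences (none here) and take |d_i|.
|d| = [2, 4, 7, 8, 1, 8, 5, 3, 5, 1, 5, 2]
Step 2: Midrank |d_i| (ties get averaged ranks).
ranks: |2|->3.5, |4|->6, |7|->10, |8|->11.5, |1|->1.5, |8|->11.5, |5|->8, |3|->5, |5|->8, |1|->1.5, |5|->8, |2|->3.5
Step 3: Attach original signs; sum ranks with positive sign and with negative sign.
W+ = 10 + 1.5 + 5 + 3.5 = 20
W- = 3.5 + 6 + 11.5 + 11.5 + 8 + 8 + 1.5 + 8 = 58
(Check: W+ + W- = 78 should equal n(n+1)/2 = 78.)
Step 4: Test statistic W = min(W+, W-) = 20.
Step 5: Ties in |d|, so use the tie-corrected normal approximation.
        E[W] = n(n+1)/4 = 12*13/4 = 39.
        Tie groups: |d|=1 (t=2), |d|=2 (t=2), |d|=5 (t=3), |d|=8 (t=2); sum(t^3 - t) = 42.
        Var[W] = n(n+1)(2n+1)/24 - sum(t^3-t)/48 = 3900/24 - 42/48 = 161.625.
        z = (W - E[W]) / sqrt(Var[W]) = (20 - 39) / 12.7132 = -1.4945.
        Two-sided p = 2*Phi(z) = 0.135042.
Step 6: alpha = 0.1. fail to reject H0.

W+ = 20, W- = 58, W = min = 20, p = 0.135042, fail to reject H0.


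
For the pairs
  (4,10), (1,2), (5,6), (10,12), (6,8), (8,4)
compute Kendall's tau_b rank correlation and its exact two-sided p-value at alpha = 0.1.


Step 1: Enumerate the 15 unordered pairs (i,j) with i<j and classify each by sign(x_j-x_i) * sign(y_j-y_i).
  (1,2):dx=-3,dy=-8->C; (1,3):dx=+1,dy=-4->D; (1,4):dx=+6,dy=+2->C; (1,5):dx=+2,dy=-2->D
  (1,6):dx=+4,dy=-6->D; (2,3):dx=+4,dy=+4->C; (2,4):dx=+9,dy=+10->C; (2,5):dx=+5,dy=+6->C
  (2,6):dx=+7,dy=+2->C; (3,4):dx=+5,dy=+6->C; (3,5):dx=+1,dy=+2->C; (3,6):dx=+3,dy=-2->D
  (4,5):dx=-4,dy=-4->C; (4,6):dx=-2,dy=-8->C; (5,6):dx=+2,dy=-4->D
Step 2: C = 10, D = 5, total pairs = 15.
Step 3: tau = (C - D)/(n(n-1)/2) = (10 - 5)/15 = 0.333333.
Step 4: Exact two-sided p-value (enumerate n! = 720 permutations of y under H0): p = 0.469444.
Step 5: alpha = 0.1. fail to reject H0.

tau_b = 0.3333 (C=10, D=5), p = 0.469444, fail to reject H0.


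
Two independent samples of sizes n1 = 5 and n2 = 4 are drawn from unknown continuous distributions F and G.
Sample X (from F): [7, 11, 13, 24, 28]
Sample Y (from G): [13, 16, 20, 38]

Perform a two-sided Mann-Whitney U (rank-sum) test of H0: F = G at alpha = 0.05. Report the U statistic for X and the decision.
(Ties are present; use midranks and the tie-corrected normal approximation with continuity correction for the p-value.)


Step 1: Combine and sort all 9 observations; assign midranks.
sorted (value, group): (7,X), (11,X), (13,X), (13,Y), (16,Y), (20,Y), (24,X), (28,X), (38,Y)
ranks: 7->1, 11->2, 13->3.5, 13->3.5, 16->5, 20->6, 24->7, 28->8, 38->9
Step 2: Rank sum for X: R1 = 1 + 2 + 3.5 + 7 + 8 = 21.5.
Step 3: U_X = R1 - n1(n1+1)/2 = 21.5 - 5*6/2 = 21.5 - 15 = 6.5.
       U_Y = n1*n2 - U_X = 20 - 6.5 = 13.5.
Step 4: Ties are present, so use the tie-corrected normal approximation (with continuity correction) for the p-value.
Step 5: p-value = 0.460558; compare to alpha = 0.05. fail to reject H0.

U_X = 6.5, p = 0.460558, fail to reject H0 at alpha = 0.05.


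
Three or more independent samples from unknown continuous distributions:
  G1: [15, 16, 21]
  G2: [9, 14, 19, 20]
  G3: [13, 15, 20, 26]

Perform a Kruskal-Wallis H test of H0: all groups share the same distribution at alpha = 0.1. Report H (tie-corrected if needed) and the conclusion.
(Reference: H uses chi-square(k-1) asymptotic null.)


Step 1: Combine all N = 11 observations and assign midranks.
sorted (value, group, rank): (9,G2,1), (13,G3,2), (14,G2,3), (15,G1,4.5), (15,G3,4.5), (16,G1,6), (19,G2,7), (20,G2,8.5), (20,G3,8.5), (21,G1,10), (26,G3,11)
Step 2: Sum ranks within each group.
R_1 = 20.5 (n_1 = 3)
R_2 = 19.5 (n_2 = 4)
R_3 = 26 (n_3 = 4)
Step 3: H = 12/(N(N+1)) * sum(R_i^2/n_i) - 3(N+1)
     = 12/(11*12) * (20.5^2/3 + 19.5^2/4 + 26^2/4) - 3*12
     = 0.090909 * 404.146 - 36
     = 0.740530.
Step 4: Ties present; correction factor C = 1 - 12/(11^3 - 11) = 0.990909. Corrected H = 0.740530 / 0.990909 = 0.747324.
Step 5: Under H0, H ~ chi^2(2); p-value = 0.688209.
Step 6: alpha = 0.1. fail to reject H0.

H = 0.7473, df = 2, p = 0.688209, fail to reject H0.


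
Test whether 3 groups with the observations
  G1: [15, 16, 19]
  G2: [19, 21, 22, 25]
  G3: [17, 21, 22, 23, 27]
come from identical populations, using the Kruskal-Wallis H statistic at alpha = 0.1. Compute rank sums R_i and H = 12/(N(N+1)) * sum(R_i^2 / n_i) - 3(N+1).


Step 1: Combine all N = 12 observations and assign midranks.
sorted (value, group, rank): (15,G1,1), (16,G1,2), (17,G3,3), (19,G1,4.5), (19,G2,4.5), (21,G2,6.5), (21,G3,6.5), (22,G2,8.5), (22,G3,8.5), (23,G3,10), (25,G2,11), (27,G3,12)
Step 2: Sum ranks within each group.
R_1 = 7.5 (n_1 = 3)
R_2 = 30.5 (n_2 = 4)
R_3 = 40 (n_3 = 5)
Step 3: H = 12/(N(N+1)) * sum(R_i^2/n_i) - 3(N+1)
     = 12/(12*13) * (7.5^2/3 + 30.5^2/4 + 40^2/5) - 3*13
     = 0.076923 * 571.312 - 39
     = 4.947115.
Step 4: Ties present; correction factor C = 1 - 18/(12^3 - 12) = 0.989510. Corrected H = 4.947115 / 0.989510 = 4.999558.
Step 5: Under H0, H ~ chi^2(2); p-value = 0.082103.
Step 6: alpha = 0.1. reject H0.

H = 4.9996, df = 2, p = 0.082103, reject H0.
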